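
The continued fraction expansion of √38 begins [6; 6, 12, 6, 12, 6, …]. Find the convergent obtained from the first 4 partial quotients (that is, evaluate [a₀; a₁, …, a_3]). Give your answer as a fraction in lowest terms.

Compute successive convergents:
a_0 = 6: 6/1
a_1 = 6: 37/6
a_2 = 12: 450/73
a_3 = 6: 2737/444

2737/444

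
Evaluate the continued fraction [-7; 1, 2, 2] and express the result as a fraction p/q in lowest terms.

Start with 2.
2 + 1/(2/1) = 2 + 1/2 = 5/2
1 + 1/(5/2) = 1 + 2/5 = 7/5
-7 + 1/(7/5) = -7 + 5/7 = -44/7

-44/7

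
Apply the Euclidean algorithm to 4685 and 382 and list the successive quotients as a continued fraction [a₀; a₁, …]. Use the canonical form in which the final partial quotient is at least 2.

4685 = 12·382 + 101, so a_0 = 12
382 = 3·101 + 79, so a_1 = 3
101 = 1·79 + 22, so a_2 = 1
79 = 3·22 + 13, so a_3 = 3
22 = 1·13 + 9, so a_4 = 1
13 = 1·9 + 4, so a_5 = 1
9 = 2·4 + 1, so a_6 = 2
4 = 4·1 + 0, so a_7 = 4

[12; 3, 1, 3, 1, 1, 2, 4]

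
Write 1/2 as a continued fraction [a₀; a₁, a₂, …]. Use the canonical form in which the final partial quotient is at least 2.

[0; 2]

Apply division with remainder until the remainder is 0:
1 = 0·2 + 1, so a_0 = 0
2 = 2·1 + 0, so a_1 = 2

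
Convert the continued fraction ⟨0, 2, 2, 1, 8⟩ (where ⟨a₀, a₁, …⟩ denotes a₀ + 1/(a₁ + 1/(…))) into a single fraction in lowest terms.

26/61

a_0 = 0: 0/1
a_1 = 2: 1/2
a_2 = 2: 2/5
a_3 = 1: 3/7
a_4 = 8: 26/61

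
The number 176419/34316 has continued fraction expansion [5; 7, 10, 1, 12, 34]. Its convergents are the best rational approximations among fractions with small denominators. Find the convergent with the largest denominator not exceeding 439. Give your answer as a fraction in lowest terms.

401/78

a_0 = 5: 5/1  (≤ bound)
a_1 = 7: 36/7  (≤ bound)
a_2 = 10: 365/71  (≤ bound)
a_3 = 1: 401/78  (≤ bound)
a_4 = 12: 5177/1007  (> 439, stop)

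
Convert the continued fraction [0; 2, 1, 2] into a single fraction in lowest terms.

a_0 = 0: 0/1
a_1 = 2: 1/2
a_2 = 1: 1/3
a_3 = 2: 3/8

3/8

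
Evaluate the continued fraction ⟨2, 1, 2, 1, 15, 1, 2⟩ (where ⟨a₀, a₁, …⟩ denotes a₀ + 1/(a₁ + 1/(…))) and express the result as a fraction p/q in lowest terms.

541/197

Work from the innermost term outward:
Start with 2.
1 + 1/(2/1) = 1 + 1/2 = 3/2
15 + 1/(3/2) = 15 + 2/3 = 47/3
1 + 1/(47/3) = 1 + 3/47 = 50/47
2 + 1/(50/47) = 2 + 47/50 = 147/50
1 + 1/(147/50) = 1 + 50/147 = 197/147
2 + 1/(197/147) = 2 + 147/197 = 541/197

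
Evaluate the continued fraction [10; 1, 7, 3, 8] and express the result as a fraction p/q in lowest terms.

Collapse the nested fraction from the inside out:
Start with 8.
3 + 1/(8/1) = 3 + 1/8 = 25/8
7 + 1/(25/8) = 7 + 8/25 = 183/25
1 + 1/(183/25) = 1 + 25/183 = 208/183
10 + 1/(208/183) = 10 + 183/208 = 2263/208

2263/208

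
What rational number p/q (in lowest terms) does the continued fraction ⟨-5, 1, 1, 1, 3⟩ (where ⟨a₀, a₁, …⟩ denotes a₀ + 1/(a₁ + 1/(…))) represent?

-48/11

Start with 3.
1 + 1/(3/1) = 1 + 1/3 = 4/3
1 + 1/(4/3) = 1 + 3/4 = 7/4
1 + 1/(7/4) = 1 + 4/7 = 11/7
-5 + 1/(11/7) = -5 + 7/11 = -48/11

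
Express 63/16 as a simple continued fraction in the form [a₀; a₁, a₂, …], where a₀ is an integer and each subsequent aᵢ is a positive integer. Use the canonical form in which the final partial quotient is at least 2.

[3; 1, 15]

63 ÷ 16 → quotient 3, remainder 15
16 ÷ 15 → quotient 1, remainder 1
15 ÷ 1 → quotient 15, remainder 0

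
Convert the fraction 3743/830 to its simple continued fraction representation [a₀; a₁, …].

Run the Euclidean algorithm, recording each quotient:
3743 = 4·830 + 423, so a_0 = 4
830 = 1·423 + 407, so a_1 = 1
423 = 1·407 + 16, so a_2 = 1
407 = 25·16 + 7, so a_3 = 25
16 = 2·7 + 2, so a_4 = 2
7 = 3·2 + 1, so a_5 = 3
2 = 2·1 + 0, so a_6 = 2

[4; 1, 1, 25, 2, 3, 2]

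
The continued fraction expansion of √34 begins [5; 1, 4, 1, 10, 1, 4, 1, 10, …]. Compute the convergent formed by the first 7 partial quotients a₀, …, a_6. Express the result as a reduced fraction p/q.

2035/349

a_0 = 5: 5/1
a_1 = 1: 6/1
a_2 = 4: 29/5
a_3 = 1: 35/6
a_4 = 10: 379/65
a_5 = 1: 414/71
a_6 = 4: 2035/349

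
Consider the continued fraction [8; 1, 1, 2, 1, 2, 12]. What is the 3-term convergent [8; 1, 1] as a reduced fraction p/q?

17/2

Start with 1.
1 + 1/(1/1) = 1 + 1/1 = 2/1
8 + 1/(2/1) = 8 + 1/2 = 17/2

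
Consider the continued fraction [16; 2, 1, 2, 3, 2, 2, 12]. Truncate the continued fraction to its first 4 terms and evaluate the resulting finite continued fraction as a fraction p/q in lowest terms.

131/8

Compute successive convergents:
a_0 = 16: 16/1
a_1 = 2: 33/2
a_2 = 1: 49/3
a_3 = 2: 131/8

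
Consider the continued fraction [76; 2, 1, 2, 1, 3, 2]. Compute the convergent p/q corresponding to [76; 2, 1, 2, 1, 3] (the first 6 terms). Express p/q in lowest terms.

Start with 3.
1 + 1/(3/1) = 1 + 1/3 = 4/3
2 + 1/(4/3) = 2 + 3/4 = 11/4
1 + 1/(11/4) = 1 + 4/11 = 15/11
2 + 1/(15/11) = 2 + 11/15 = 41/15
76 + 1/(41/15) = 76 + 15/41 = 3131/41

3131/41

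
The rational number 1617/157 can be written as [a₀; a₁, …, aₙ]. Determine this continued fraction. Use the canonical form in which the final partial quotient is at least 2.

[10; 3, 2, 1, 15]

1617 ÷ 157 → quotient 10, remainder 47
157 ÷ 47 → quotient 3, remainder 16
47 ÷ 16 → quotient 2, remainder 15
16 ÷ 15 → quotient 1, remainder 1
15 ÷ 1 → quotient 15, remainder 0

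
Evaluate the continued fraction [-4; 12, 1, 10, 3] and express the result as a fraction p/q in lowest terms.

-1722/439

Start with 3.
10 + 1/(3/1) = 10 + 1/3 = 31/3
1 + 1/(31/3) = 1 + 3/31 = 34/31
12 + 1/(34/31) = 12 + 31/34 = 439/34
-4 + 1/(439/34) = -4 + 34/439 = -1722/439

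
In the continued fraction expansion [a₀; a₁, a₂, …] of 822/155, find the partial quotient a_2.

⌊822/155⌋ = 5, remainder 47
⌊155/47⌋ = 3, remainder 14
⌊47/14⌋ = 3, remainder 5

3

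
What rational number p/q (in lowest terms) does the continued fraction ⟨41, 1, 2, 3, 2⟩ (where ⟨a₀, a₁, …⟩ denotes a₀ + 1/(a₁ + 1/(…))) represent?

959/23

a_0 = 41: 41/1
a_1 = 1: 42/1
a_2 = 2: 125/3
a_3 = 3: 417/10
a_4 = 2: 959/23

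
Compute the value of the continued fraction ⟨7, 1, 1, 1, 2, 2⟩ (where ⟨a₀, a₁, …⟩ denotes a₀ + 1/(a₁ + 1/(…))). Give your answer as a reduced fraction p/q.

145/19

a_0 = 7: 7/1
a_1 = 1: 8/1
a_2 = 1: 15/2
a_3 = 1: 23/3
a_4 = 2: 61/8
a_5 = 2: 145/19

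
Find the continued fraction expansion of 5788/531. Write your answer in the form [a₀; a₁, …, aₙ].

5788 ÷ 531 → quotient 10, remainder 478
531 ÷ 478 → quotient 1, remainder 53
478 ÷ 53 → quotient 9, remainder 1
53 ÷ 1 → quotient 53, remainder 0

[10; 1, 9, 53]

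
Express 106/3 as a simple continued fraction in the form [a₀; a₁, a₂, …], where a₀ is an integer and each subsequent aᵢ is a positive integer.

Run the Euclidean algorithm, recording each quotient:
106 ÷ 3 → quotient 35, remainder 1
3 ÷ 1 → quotient 3, remainder 0

[35; 3]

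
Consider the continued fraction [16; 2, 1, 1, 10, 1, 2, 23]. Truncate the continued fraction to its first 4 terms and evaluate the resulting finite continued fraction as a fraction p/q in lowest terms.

82/5

Use the convergent recurrence hₖ = aₖ·hₖ₋₁ + hₖ₋₂ (and likewise for the denominators kₖ):
a_0 = 16: 16/1
a_1 = 2: 33/2
a_2 = 1: 49/3
a_3 = 1: 82/5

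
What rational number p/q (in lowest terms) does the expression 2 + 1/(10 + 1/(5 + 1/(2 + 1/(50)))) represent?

Start with 50.
2 + 1/(50/1) = 2 + 1/50 = 101/50
5 + 1/(101/50) = 5 + 50/101 = 555/101
10 + 1/(555/101) = 10 + 101/555 = 5651/555
2 + 1/(5651/555) = 2 + 555/5651 = 11857/5651

11857/5651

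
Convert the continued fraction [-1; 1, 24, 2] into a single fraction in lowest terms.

-2/51

Start with 2.
24 + 1/(2/1) = 24 + 1/2 = 49/2
1 + 1/(49/2) = 1 + 2/49 = 51/49
-1 + 1/(51/49) = -1 + 49/51 = -2/51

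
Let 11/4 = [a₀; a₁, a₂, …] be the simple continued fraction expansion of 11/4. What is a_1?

Run the Euclidean algorithm, recording each quotient:
11 = 2·4 + 3, so a_0 = 2
4 = 1·3 + 1, so a_1 = 1

1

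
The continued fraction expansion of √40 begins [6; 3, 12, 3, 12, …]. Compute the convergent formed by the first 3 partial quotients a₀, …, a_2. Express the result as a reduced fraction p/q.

234/37

Build up convergents one term at a time:
a_0 = 6: 6/1
a_1 = 3: 19/3
a_2 = 12: 234/37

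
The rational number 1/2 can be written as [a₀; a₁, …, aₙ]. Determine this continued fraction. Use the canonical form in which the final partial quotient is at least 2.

[0; 2]

⌊1/2⌋ = 0, remainder 1
⌊2/1⌋ = 2, remainder 0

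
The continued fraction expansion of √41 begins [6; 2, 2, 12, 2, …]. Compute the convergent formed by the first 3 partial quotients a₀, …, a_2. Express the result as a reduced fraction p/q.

Start with 2.
2 + 1/(2/1) = 2 + 1/2 = 5/2
6 + 1/(5/2) = 6 + 2/5 = 32/5

32/5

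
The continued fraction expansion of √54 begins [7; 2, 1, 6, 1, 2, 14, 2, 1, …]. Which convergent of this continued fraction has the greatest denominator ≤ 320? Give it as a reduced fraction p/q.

List convergents until the denominator exceeds the bound:
a_0 = 7: 7/1  (≤ bound)
a_1 = 2: 15/2  (≤ bound)
a_2 = 1: 22/3  (≤ bound)
a_3 = 6: 147/20  (≤ bound)
a_4 = 1: 169/23  (≤ bound)
a_5 = 2: 485/66  (≤ bound)
a_6 = 14: 6959/947  (> 320, stop)

485/66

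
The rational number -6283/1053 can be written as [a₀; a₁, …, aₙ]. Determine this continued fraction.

[-6; 30, 11, 1, 2]

Run the Euclidean algorithm, recording each quotient:
⌊-6283/1053⌋ = -6, remainder 35
⌊1053/35⌋ = 30, remainder 3
⌊35/3⌋ = 11, remainder 2
⌊3/2⌋ = 1, remainder 1
⌊2/1⌋ = 2, remainder 0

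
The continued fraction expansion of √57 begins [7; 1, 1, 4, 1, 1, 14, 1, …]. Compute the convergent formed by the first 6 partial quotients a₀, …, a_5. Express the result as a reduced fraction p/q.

151/20

Start with 1.
1 + 1/(1/1) = 1 + 1/1 = 2/1
4 + 1/(2/1) = 4 + 1/2 = 9/2
1 + 1/(9/2) = 1 + 2/9 = 11/9
1 + 1/(11/9) = 1 + 9/11 = 20/11
7 + 1/(20/11) = 7 + 11/20 = 151/20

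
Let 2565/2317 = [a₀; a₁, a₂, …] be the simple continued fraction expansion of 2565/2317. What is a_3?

2565 ÷ 2317 → quotient 1, remainder 248
2317 ÷ 248 → quotient 9, remainder 85
248 ÷ 85 → quotient 2, remainder 78
85 ÷ 78 → quotient 1, remainder 7

1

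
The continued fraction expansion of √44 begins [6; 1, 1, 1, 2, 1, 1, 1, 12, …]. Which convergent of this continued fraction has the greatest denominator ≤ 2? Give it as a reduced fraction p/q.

a_0 = 6: 6/1  (≤ bound)
a_1 = 1: 7/1  (≤ bound)
a_2 = 1: 13/2  (≤ bound)
a_3 = 1: 20/3  (> 2, stop)

13/2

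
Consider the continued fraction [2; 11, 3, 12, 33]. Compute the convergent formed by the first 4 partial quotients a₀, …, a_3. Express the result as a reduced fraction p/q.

Build up convergents one term at a time:
a_0 = 2: 2/1
a_1 = 11: 23/11
a_2 = 3: 71/34
a_3 = 12: 875/419

875/419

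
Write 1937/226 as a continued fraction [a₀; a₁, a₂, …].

[8; 1, 1, 3, 32]

⌊1937/226⌋ = 8, remainder 129
⌊226/129⌋ = 1, remainder 97
⌊129/97⌋ = 1, remainder 32
⌊97/32⌋ = 3, remainder 1
⌊32/1⌋ = 32, remainder 0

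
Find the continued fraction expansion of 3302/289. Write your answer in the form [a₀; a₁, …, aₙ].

[11; 2, 2, 1, 6, 6]

⌊3302/289⌋ = 11, remainder 123
⌊289/123⌋ = 2, remainder 43
⌊123/43⌋ = 2, remainder 37
⌊43/37⌋ = 1, remainder 6
⌊37/6⌋ = 6, remainder 1
⌊6/1⌋ = 6, remainder 0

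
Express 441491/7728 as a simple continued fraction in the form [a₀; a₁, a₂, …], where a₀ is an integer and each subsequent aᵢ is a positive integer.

441491 ÷ 7728 → quotient 57, remainder 995
7728 ÷ 995 → quotient 7, remainder 763
995 ÷ 763 → quotient 1, remainder 232
763 ÷ 232 → quotient 3, remainder 67
232 ÷ 67 → quotient 3, remainder 31
67 ÷ 31 → quotient 2, remainder 5
31 ÷ 5 → quotient 6, remainder 1
5 ÷ 1 → quotient 5, remainder 0

[57; 7, 1, 3, 3, 2, 6, 5]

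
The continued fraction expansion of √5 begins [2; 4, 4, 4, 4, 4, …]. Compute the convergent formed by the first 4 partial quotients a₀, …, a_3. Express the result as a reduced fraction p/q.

Start with 4.
4 + 1/(4/1) = 4 + 1/4 = 17/4
4 + 1/(17/4) = 4 + 4/17 = 72/17
2 + 1/(72/17) = 2 + 17/72 = 161/72

161/72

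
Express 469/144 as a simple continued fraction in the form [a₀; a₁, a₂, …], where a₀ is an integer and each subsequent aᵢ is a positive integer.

[3; 3, 1, 8, 4]

469 ÷ 144 → quotient 3, remainder 37
144 ÷ 37 → quotient 3, remainder 33
37 ÷ 33 → quotient 1, remainder 4
33 ÷ 4 → quotient 8, remainder 1
4 ÷ 1 → quotient 4, remainder 0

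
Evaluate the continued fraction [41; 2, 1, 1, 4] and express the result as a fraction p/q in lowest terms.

952/23

a_0 = 41: 41/1
a_1 = 2: 83/2
a_2 = 1: 124/3
a_3 = 1: 207/5
a_4 = 4: 952/23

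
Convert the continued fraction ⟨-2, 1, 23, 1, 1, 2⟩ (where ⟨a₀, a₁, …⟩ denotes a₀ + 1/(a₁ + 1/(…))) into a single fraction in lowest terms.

-128/123

Start with 2.
1 + 1/(2/1) = 1 + 1/2 = 3/2
1 + 1/(3/2) = 1 + 2/3 = 5/3
23 + 1/(5/3) = 23 + 3/5 = 118/5
1 + 1/(118/5) = 1 + 5/118 = 123/118
-2 + 1/(123/118) = -2 + 118/123 = -128/123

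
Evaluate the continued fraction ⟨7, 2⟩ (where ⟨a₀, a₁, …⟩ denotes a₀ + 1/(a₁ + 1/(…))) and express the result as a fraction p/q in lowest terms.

a_0 = 7: 7/1
a_1 = 2: 15/2

15/2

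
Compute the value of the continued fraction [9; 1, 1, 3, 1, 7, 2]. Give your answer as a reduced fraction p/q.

Start with 2.
7 + 1/(2/1) = 7 + 1/2 = 15/2
1 + 1/(15/2) = 1 + 2/15 = 17/15
3 + 1/(17/15) = 3 + 15/17 = 66/17
1 + 1/(66/17) = 1 + 17/66 = 83/66
1 + 1/(83/66) = 1 + 66/83 = 149/83
9 + 1/(149/83) = 9 + 83/149 = 1424/149

1424/149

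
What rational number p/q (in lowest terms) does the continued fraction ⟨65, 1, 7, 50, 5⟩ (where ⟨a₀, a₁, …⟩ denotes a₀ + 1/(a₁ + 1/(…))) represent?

Start with 5.
50 + 1/(5/1) = 50 + 1/5 = 251/5
7 + 1/(251/5) = 7 + 5/251 = 1762/251
1 + 1/(1762/251) = 1 + 251/1762 = 2013/1762
65 + 1/(2013/1762) = 65 + 1762/2013 = 132607/2013

132607/2013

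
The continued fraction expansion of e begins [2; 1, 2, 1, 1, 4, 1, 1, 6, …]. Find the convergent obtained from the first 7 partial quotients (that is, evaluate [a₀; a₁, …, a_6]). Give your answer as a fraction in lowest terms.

106/39

Start with 1.
4 + 1/(1/1) = 4 + 1/1 = 5/1
1 + 1/(5/1) = 1 + 1/5 = 6/5
1 + 1/(6/5) = 1 + 5/6 = 11/6
2 + 1/(11/6) = 2 + 6/11 = 28/11
1 + 1/(28/11) = 1 + 11/28 = 39/28
2 + 1/(39/28) = 2 + 28/39 = 106/39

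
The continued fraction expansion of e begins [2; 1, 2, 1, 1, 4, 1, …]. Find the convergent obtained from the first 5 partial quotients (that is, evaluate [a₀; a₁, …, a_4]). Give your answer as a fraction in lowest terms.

19/7

a_0 = 2: 2/1
a_1 = 1: 3/1
a_2 = 2: 8/3
a_3 = 1: 11/4
a_4 = 1: 19/7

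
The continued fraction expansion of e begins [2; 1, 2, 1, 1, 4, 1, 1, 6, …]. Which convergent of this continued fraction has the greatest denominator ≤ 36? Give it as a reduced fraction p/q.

87/32

a_0 = 2: 2/1  (≤ bound)
a_1 = 1: 3/1  (≤ bound)
a_2 = 2: 8/3  (≤ bound)
a_3 = 1: 11/4  (≤ bound)
a_4 = 1: 19/7  (≤ bound)
a_5 = 4: 87/32  (≤ bound)
a_6 = 1: 106/39  (> 36, stop)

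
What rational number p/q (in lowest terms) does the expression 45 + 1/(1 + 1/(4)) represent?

229/5

a_0 = 45: 45/1
a_1 = 1: 46/1
a_2 = 4: 229/5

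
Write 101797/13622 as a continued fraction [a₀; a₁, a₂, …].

[7; 2, 8, 1, 3, 15, 12]

101797 = 7·13622 + 6443, so a_0 = 7
13622 = 2·6443 + 736, so a_1 = 2
6443 = 8·736 + 555, so a_2 = 8
736 = 1·555 + 181, so a_3 = 1
555 = 3·181 + 12, so a_4 = 3
181 = 15·12 + 1, so a_5 = 15
12 = 12·1 + 0, so a_6 = 12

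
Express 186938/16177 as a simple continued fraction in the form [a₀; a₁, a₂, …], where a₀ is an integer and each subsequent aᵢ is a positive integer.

⌊186938/16177⌋ = 11, remainder 8991
⌊16177/8991⌋ = 1, remainder 7186
⌊8991/7186⌋ = 1, remainder 1805
⌊7186/1805⌋ = 3, remainder 1771
⌊1805/1771⌋ = 1, remainder 34
⌊1771/34⌋ = 52, remainder 3
⌊34/3⌋ = 11, remainder 1
⌊3/1⌋ = 3, remainder 0

[11; 1, 1, 3, 1, 52, 11, 3]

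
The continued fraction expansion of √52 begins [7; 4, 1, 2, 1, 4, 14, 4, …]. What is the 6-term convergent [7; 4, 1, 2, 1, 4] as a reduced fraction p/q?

Build up convergents one term at a time:
a_0 = 7: 7/1
a_1 = 4: 29/4
a_2 = 1: 36/5
a_3 = 2: 101/14
a_4 = 1: 137/19
a_5 = 4: 649/90

649/90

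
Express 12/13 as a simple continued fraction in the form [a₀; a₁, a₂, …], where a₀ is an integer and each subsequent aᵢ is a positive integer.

[0; 1, 12]

Run the Euclidean algorithm, recording each quotient:
12 ÷ 13 → quotient 0, remainder 12
13 ÷ 12 → quotient 1, remainder 1
12 ÷ 1 → quotient 12, remainder 0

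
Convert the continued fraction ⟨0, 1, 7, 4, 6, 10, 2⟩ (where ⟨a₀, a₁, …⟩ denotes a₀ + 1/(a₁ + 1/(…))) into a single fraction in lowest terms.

3859/4392

a_0 = 0: 0/1
a_1 = 1: 1/1
a_2 = 7: 7/8
a_3 = 4: 29/33
a_4 = 6: 181/206
a_5 = 10: 1839/2093
a_6 = 2: 3859/4392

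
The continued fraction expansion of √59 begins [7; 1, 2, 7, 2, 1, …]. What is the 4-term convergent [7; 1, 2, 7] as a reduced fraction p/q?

169/22

a_0 = 7: 7/1
a_1 = 1: 8/1
a_2 = 2: 23/3
a_3 = 7: 169/22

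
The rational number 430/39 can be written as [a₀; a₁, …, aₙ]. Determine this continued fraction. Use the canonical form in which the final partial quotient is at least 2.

[11; 39]

⌊430/39⌋ = 11, remainder 1
⌊39/1⌋ = 39, remainder 0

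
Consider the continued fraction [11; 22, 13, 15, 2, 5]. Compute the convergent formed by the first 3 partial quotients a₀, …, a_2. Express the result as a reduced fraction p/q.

3170/287

a_0 = 11: 11/1
a_1 = 22: 243/22
a_2 = 13: 3170/287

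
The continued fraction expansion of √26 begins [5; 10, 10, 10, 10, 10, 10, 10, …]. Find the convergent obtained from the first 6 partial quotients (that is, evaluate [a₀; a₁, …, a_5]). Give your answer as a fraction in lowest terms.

Start with 10.
10 + 1/(10/1) = 10 + 1/10 = 101/10
10 + 1/(101/10) = 10 + 10/101 = 1020/101
10 + 1/(1020/101) = 10 + 101/1020 = 10301/1020
10 + 1/(10301/1020) = 10 + 1020/10301 = 104030/10301
5 + 1/(104030/10301) = 5 + 10301/104030 = 530451/104030

530451/104030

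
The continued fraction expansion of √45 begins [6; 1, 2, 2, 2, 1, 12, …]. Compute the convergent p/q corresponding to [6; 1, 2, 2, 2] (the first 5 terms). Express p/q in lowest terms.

a_0 = 6: 6/1
a_1 = 1: 7/1
a_2 = 2: 20/3
a_3 = 2: 47/7
a_4 = 2: 114/17

114/17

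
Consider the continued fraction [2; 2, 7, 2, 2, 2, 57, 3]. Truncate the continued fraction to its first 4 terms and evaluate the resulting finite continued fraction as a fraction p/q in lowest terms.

Start with 2.
7 + 1/(2/1) = 7 + 1/2 = 15/2
2 + 1/(15/2) = 2 + 2/15 = 32/15
2 + 1/(32/15) = 2 + 15/32 = 79/32

79/32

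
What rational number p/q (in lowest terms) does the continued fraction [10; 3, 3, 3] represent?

Start with 3.
3 + 1/(3/1) = 3 + 1/3 = 10/3
3 + 1/(10/3) = 3 + 3/10 = 33/10
10 + 1/(33/10) = 10 + 10/33 = 340/33

340/33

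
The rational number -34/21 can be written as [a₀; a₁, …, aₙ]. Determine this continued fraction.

[-2; 2, 1, 1, 1, 2]

Apply division with remainder until the remainder is 0:
-34 = -2·21 + 8, so a_0 = -2
21 = 2·8 + 5, so a_1 = 2
8 = 1·5 + 3, so a_2 = 1
5 = 1·3 + 2, so a_3 = 1
3 = 1·2 + 1, so a_4 = 1
2 = 2·1 + 0, so a_5 = 2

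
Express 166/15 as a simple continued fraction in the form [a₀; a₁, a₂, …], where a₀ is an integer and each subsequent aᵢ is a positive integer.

[11; 15]

166 ÷ 15 → quotient 11, remainder 1
15 ÷ 1 → quotient 15, remainder 0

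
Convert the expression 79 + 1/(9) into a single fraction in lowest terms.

712/9

a_0 = 79: 79/1
a_1 = 9: 712/9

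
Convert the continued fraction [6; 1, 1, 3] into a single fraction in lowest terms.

Start with 3.
1 + 1/(3/1) = 1 + 1/3 = 4/3
1 + 1/(4/3) = 1 + 3/4 = 7/4
6 + 1/(7/4) = 6 + 4/7 = 46/7

46/7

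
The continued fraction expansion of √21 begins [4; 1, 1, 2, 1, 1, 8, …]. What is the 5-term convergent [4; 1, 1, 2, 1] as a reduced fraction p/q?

Start with 1.
2 + 1/(1/1) = 2 + 1/1 = 3/1
1 + 1/(3/1) = 1 + 1/3 = 4/3
1 + 1/(4/3) = 1 + 3/4 = 7/4
4 + 1/(7/4) = 4 + 4/7 = 32/7

32/7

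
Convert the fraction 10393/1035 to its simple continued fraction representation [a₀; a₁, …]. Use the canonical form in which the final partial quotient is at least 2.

[10; 24, 14, 3]

10393 ÷ 1035 → quotient 10, remainder 43
1035 ÷ 43 → quotient 24, remainder 3
43 ÷ 3 → quotient 14, remainder 1
3 ÷ 1 → quotient 3, remainder 0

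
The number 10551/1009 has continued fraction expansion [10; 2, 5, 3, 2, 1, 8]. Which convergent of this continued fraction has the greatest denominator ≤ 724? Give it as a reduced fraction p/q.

1213/116

a_0 = 10: 10/1  (≤ bound)
a_1 = 2: 21/2  (≤ bound)
a_2 = 5: 115/11  (≤ bound)
a_3 = 3: 366/35  (≤ bound)
a_4 = 2: 847/81  (≤ bound)
a_5 = 1: 1213/116  (≤ bound)
a_6 = 8: 10551/1009  (> 724, stop)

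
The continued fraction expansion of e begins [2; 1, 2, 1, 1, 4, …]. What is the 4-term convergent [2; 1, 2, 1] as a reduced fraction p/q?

11/4

a_0 = 2: 2/1
a_1 = 1: 3/1
a_2 = 2: 8/3
a_3 = 1: 11/4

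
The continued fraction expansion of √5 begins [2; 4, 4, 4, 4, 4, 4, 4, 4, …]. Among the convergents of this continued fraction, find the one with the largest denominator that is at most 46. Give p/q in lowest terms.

List convergents until the denominator exceeds the bound:
a_0 = 2: 2/1  (≤ bound)
a_1 = 4: 9/4  (≤ bound)
a_2 = 4: 38/17  (≤ bound)
a_3 = 4: 161/72  (> 46, stop)

38/17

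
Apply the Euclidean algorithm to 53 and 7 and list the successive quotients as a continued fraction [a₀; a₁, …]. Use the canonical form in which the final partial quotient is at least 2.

[7; 1, 1, 3]

Repeatedly divide and take the remainder:
53 ÷ 7 → quotient 7, remainder 4
7 ÷ 4 → quotient 1, remainder 3
4 ÷ 3 → quotient 1, remainder 1
3 ÷ 1 → quotient 3, remainder 0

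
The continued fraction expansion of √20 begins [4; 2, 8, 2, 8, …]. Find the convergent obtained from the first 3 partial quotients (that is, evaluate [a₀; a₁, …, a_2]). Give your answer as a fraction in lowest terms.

Start with 8.
2 + 1/(8/1) = 2 + 1/8 = 17/8
4 + 1/(17/8) = 4 + 8/17 = 76/17

76/17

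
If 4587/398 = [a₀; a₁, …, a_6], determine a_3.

4587 = 11·398 + 209, so a_0 = 11
398 = 1·209 + 189, so a_1 = 1
209 = 1·189 + 20, so a_2 = 1
189 = 9·20 + 9, so a_3 = 9

9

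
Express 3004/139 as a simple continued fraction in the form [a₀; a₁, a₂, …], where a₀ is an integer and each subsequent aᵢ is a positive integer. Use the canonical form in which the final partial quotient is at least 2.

Apply division with remainder until the remainder is 0:
3004 ÷ 139 → quotient 21, remainder 85
139 ÷ 85 → quotient 1, remainder 54
85 ÷ 54 → quotient 1, remainder 31
54 ÷ 31 → quotient 1, remainder 23
31 ÷ 23 → quotient 1, remainder 8
23 ÷ 8 → quotient 2, remainder 7
8 ÷ 7 → quotient 1, remainder 1
7 ÷ 1 → quotient 7, remainder 0

[21; 1, 1, 1, 1, 2, 1, 7]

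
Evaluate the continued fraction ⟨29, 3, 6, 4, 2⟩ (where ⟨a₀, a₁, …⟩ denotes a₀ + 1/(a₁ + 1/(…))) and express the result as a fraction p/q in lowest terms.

Compute successive convergents:
a_0 = 29: 29/1
a_1 = 3: 88/3
a_2 = 6: 557/19
a_3 = 4: 2316/79
a_4 = 2: 5189/177

5189/177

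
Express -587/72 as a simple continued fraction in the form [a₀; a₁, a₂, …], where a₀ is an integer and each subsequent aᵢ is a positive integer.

-587 ÷ 72 → quotient -9, remainder 61
72 ÷ 61 → quotient 1, remainder 11
61 ÷ 11 → quotient 5, remainder 6
11 ÷ 6 → quotient 1, remainder 5
6 ÷ 5 → quotient 1, remainder 1
5 ÷ 1 → quotient 5, remainder 0

[-9; 1, 5, 1, 1, 5]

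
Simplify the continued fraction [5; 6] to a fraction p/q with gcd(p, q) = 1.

31/6

a_0 = 5: 5/1
a_1 = 6: 31/6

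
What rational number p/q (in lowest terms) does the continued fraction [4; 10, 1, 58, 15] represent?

Start with 15.
58 + 1/(15/1) = 58 + 1/15 = 871/15
1 + 1/(871/15) = 1 + 15/871 = 886/871
10 + 1/(886/871) = 10 + 871/886 = 9731/886
4 + 1/(9731/886) = 4 + 886/9731 = 39810/9731

39810/9731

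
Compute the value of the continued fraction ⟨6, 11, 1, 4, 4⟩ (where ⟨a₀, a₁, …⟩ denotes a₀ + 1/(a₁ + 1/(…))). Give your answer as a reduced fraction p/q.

1509/248

a_0 = 6: 6/1
a_1 = 11: 67/11
a_2 = 1: 73/12
a_3 = 4: 359/59
a_4 = 4: 1509/248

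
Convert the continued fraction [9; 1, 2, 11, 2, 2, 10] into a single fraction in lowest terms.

17717/1831

Collapse the nested fraction from the inside out:
Start with 10.
2 + 1/(10/1) = 2 + 1/10 = 21/10
2 + 1/(21/10) = 2 + 10/21 = 52/21
11 + 1/(52/21) = 11 + 21/52 = 593/52
2 + 1/(593/52) = 2 + 52/593 = 1238/593
1 + 1/(1238/593) = 1 + 593/1238 = 1831/1238
9 + 1/(1831/1238) = 9 + 1238/1831 = 17717/1831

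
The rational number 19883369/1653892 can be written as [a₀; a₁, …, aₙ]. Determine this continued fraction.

[12; 45, 9, 4, 8, 11, 1, 9]

19883369 = 12·1653892 + 36665, so a_0 = 12
1653892 = 45·36665 + 3967, so a_1 = 45
36665 = 9·3967 + 962, so a_2 = 9
3967 = 4·962 + 119, so a_3 = 4
962 = 8·119 + 10, so a_4 = 8
119 = 11·10 + 9, so a_5 = 11
10 = 1·9 + 1, so a_6 = 1
9 = 9·1 + 0, so a_7 = 9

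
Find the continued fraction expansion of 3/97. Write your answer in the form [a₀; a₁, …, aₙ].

[0; 32, 3]

3 = 0·97 + 3, so a_0 = 0
97 = 32·3 + 1, so a_1 = 32
3 = 3·1 + 0, so a_2 = 3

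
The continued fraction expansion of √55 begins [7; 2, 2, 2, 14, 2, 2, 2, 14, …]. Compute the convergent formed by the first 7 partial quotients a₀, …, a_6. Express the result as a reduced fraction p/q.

Collapse the nested fraction from the inside out:
Start with 2.
2 + 1/(2/1) = 2 + 1/2 = 5/2
14 + 1/(5/2) = 14 + 2/5 = 72/5
2 + 1/(72/5) = 2 + 5/72 = 149/72
2 + 1/(149/72) = 2 + 72/149 = 370/149
2 + 1/(370/149) = 2 + 149/370 = 889/370
7 + 1/(889/370) = 7 + 370/889 = 6593/889

6593/889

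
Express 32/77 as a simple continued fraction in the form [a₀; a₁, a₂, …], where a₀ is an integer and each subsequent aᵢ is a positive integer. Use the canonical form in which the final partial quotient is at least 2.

[0; 2, 2, 2, 6]

32 = 0·77 + 32, so a_0 = 0
77 = 2·32 + 13, so a_1 = 2
32 = 2·13 + 6, so a_2 = 2
13 = 2·6 + 1, so a_3 = 2
6 = 6·1 + 0, so a_4 = 6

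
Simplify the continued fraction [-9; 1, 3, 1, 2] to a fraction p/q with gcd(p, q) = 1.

-115/14

Collapse the nested fraction from the inside out:
Start with 2.
1 + 1/(2/1) = 1 + 1/2 = 3/2
3 + 1/(3/2) = 3 + 2/3 = 11/3
1 + 1/(11/3) = 1 + 3/11 = 14/11
-9 + 1/(14/11) = -9 + 11/14 = -115/14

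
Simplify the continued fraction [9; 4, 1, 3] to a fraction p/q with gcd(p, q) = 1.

175/19

Starting at the tail and folding back:
Start with 3.
1 + 1/(3/1) = 1 + 1/3 = 4/3
4 + 1/(4/3) = 4 + 3/4 = 19/4
9 + 1/(19/4) = 9 + 4/19 = 175/19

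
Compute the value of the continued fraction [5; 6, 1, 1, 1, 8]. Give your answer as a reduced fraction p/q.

891/173

a_0 = 5: 5/1
a_1 = 6: 31/6
a_2 = 1: 36/7
a_3 = 1: 67/13
a_4 = 1: 103/20
a_5 = 8: 891/173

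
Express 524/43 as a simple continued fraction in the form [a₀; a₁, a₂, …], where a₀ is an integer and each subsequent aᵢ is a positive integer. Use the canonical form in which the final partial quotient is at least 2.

524 = 12·43 + 8, so a_0 = 12
43 = 5·8 + 3, so a_1 = 5
8 = 2·3 + 2, so a_2 = 2
3 = 1·2 + 1, so a_3 = 1
2 = 2·1 + 0, so a_4 = 2

[12; 5, 2, 1, 2]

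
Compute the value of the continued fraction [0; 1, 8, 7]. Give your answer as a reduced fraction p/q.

Start with 7.
8 + 1/(7/1) = 8 + 1/7 = 57/7
1 + 1/(57/7) = 1 + 7/57 = 64/57
0 + 1/(64/57) = 0 + 57/64 = 57/64

57/64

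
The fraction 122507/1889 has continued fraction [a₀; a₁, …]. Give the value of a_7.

Repeatedly divide and take the remainder:
122507 = 64·1889 + 1611, so a_0 = 64
1889 = 1·1611 + 278, so a_1 = 1
1611 = 5·278 + 221, so a_2 = 5
278 = 1·221 + 57, so a_3 = 1
221 = 3·57 + 50, so a_4 = 3
57 = 1·50 + 7, so a_5 = 1
50 = 7·7 + 1, so a_6 = 7
7 = 7·1 + 0, so a_7 = 7

7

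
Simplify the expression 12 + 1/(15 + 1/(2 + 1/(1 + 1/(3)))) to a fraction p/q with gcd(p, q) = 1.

2039/169

a_0 = 12: 12/1
a_1 = 15: 181/15
a_2 = 2: 374/31
a_3 = 1: 555/46
a_4 = 3: 2039/169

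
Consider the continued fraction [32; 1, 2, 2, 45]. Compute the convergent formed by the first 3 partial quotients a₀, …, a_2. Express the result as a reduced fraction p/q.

98/3

a_0 = 32: 32/1
a_1 = 1: 33/1
a_2 = 2: 98/3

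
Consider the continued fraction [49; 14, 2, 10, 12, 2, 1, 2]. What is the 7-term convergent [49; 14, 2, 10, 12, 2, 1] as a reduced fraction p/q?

556198/11335

Start with 1.
2 + 1/(1/1) = 2 + 1/1 = 3/1
12 + 1/(3/1) = 12 + 1/3 = 37/3
10 + 1/(37/3) = 10 + 3/37 = 373/37
2 + 1/(373/37) = 2 + 37/373 = 783/373
14 + 1/(783/373) = 14 + 373/783 = 11335/783
49 + 1/(11335/783) = 49 + 783/11335 = 556198/11335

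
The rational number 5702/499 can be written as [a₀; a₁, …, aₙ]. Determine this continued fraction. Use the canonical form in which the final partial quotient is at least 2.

[11; 2, 2, 1, 11, 6]

⌊5702/499⌋ = 11, remainder 213
⌊499/213⌋ = 2, remainder 73
⌊213/73⌋ = 2, remainder 67
⌊73/67⌋ = 1, remainder 6
⌊67/6⌋ = 11, remainder 1
⌊6/1⌋ = 6, remainder 0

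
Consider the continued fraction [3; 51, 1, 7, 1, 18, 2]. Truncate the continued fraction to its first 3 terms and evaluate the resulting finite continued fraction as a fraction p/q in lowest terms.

Compute successive convergents:
a_0 = 3: 3/1
a_1 = 51: 154/51
a_2 = 1: 157/52

157/52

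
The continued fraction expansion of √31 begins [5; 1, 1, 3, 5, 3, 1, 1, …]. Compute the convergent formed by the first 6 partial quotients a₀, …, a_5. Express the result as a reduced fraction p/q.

657/118

Collapse the nested fraction from the inside out:
Start with 3.
5 + 1/(3/1) = 5 + 1/3 = 16/3
3 + 1/(16/3) = 3 + 3/16 = 51/16
1 + 1/(51/16) = 1 + 16/51 = 67/51
1 + 1/(67/51) = 1 + 51/67 = 118/67
5 + 1/(118/67) = 5 + 67/118 = 657/118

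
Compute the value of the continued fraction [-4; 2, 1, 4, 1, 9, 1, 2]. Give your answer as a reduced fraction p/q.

Build up convergents one term at a time:
a_0 = -4: -4/1
a_1 = 2: -7/2
a_2 = 1: -11/3
a_3 = 4: -51/14
a_4 = 1: -62/17
a_5 = 9: -609/167
a_6 = 1: -671/184
a_7 = 2: -1951/535

-1951/535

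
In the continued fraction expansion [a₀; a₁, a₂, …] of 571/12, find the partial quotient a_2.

571 ÷ 12 → quotient 47, remainder 7
12 ÷ 7 → quotient 1, remainder 5
7 ÷ 5 → quotient 1, remainder 2

1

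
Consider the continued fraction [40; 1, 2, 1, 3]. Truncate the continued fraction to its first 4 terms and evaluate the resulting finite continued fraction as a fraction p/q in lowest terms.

Build up convergents one term at a time:
a_0 = 40: 40/1
a_1 = 1: 41/1
a_2 = 2: 122/3
a_3 = 1: 163/4

163/4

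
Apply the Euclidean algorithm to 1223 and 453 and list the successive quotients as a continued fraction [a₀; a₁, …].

[2; 1, 2, 3, 45]

⌊1223/453⌋ = 2, remainder 317
⌊453/317⌋ = 1, remainder 136
⌊317/136⌋ = 2, remainder 45
⌊136/45⌋ = 3, remainder 1
⌊45/1⌋ = 45, remainder 0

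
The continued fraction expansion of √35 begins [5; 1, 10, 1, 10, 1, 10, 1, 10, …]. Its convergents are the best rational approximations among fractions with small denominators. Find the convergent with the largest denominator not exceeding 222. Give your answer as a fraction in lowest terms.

846/143

a_0 = 5: 5/1  (≤ bound)
a_1 = 1: 6/1  (≤ bound)
a_2 = 10: 65/11  (≤ bound)
a_3 = 1: 71/12  (≤ bound)
a_4 = 10: 775/131  (≤ bound)
a_5 = 1: 846/143  (≤ bound)
a_6 = 10: 9235/1561  (> 222, stop)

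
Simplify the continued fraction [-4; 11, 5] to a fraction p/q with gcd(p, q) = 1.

Use the convergent recurrence hₖ = aₖ·hₖ₋₁ + hₖ₋₂ (and likewise for the denominators kₖ):
a_0 = -4: -4/1
a_1 = 11: -43/11
a_2 = 5: -219/56

-219/56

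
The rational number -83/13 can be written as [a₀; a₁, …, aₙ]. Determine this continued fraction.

[-7; 1, 1, 1, 1, 2]

-83 = -7·13 + 8, so a_0 = -7
13 = 1·8 + 5, so a_1 = 1
8 = 1·5 + 3, so a_2 = 1
5 = 1·3 + 2, so a_3 = 1
3 = 1·2 + 1, so a_4 = 1
2 = 2·1 + 0, so a_5 = 2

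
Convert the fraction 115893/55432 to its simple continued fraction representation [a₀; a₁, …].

[2; 11, 44, 1, 1, 56]

Apply division with remainder until the remainder is 0:
115893 ÷ 55432 → quotient 2, remainder 5029
55432 ÷ 5029 → quotient 11, remainder 113
5029 ÷ 113 → quotient 44, remainder 57
113 ÷ 57 → quotient 1, remainder 56
57 ÷ 56 → quotient 1, remainder 1
56 ÷ 1 → quotient 56, remainder 0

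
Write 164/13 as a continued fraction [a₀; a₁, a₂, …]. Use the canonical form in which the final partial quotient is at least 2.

⌊164/13⌋ = 12, remainder 8
⌊13/8⌋ = 1, remainder 5
⌊8/5⌋ = 1, remainder 3
⌊5/3⌋ = 1, remainder 2
⌊3/2⌋ = 1, remainder 1
⌊2/1⌋ = 2, remainder 0

[12; 1, 1, 1, 1, 2]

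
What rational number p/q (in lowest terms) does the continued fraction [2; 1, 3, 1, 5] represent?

Start with 5.
1 + 1/(5/1) = 1 + 1/5 = 6/5
3 + 1/(6/5) = 3 + 5/6 = 23/6
1 + 1/(23/6) = 1 + 6/23 = 29/23
2 + 1/(29/23) = 2 + 23/29 = 81/29

81/29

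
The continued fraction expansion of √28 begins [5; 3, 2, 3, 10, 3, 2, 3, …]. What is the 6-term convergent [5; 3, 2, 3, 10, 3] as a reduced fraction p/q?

4048/765

Build up convergents one term at a time:
a_0 = 5: 5/1
a_1 = 3: 16/3
a_2 = 2: 37/7
a_3 = 3: 127/24
a_4 = 10: 1307/247
a_5 = 3: 4048/765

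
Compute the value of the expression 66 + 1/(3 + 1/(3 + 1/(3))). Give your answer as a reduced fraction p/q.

2188/33

Collapse the nested fraction from the inside out:
Start with 3.
3 + 1/(3/1) = 3 + 1/3 = 10/3
3 + 1/(10/3) = 3 + 3/10 = 33/10
66 + 1/(33/10) = 66 + 10/33 = 2188/33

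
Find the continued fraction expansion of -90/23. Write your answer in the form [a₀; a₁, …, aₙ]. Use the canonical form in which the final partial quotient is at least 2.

Repeatedly divide and take the remainder:
-90 ÷ 23 → quotient -4, remainder 2
23 ÷ 2 → quotient 11, remainder 1
2 ÷ 1 → quotient 2, remainder 0

[-4; 11, 2]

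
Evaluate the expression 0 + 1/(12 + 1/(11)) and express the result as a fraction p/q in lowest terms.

Start with 11.
12 + 1/(11/1) = 12 + 1/11 = 133/11
0 + 1/(133/11) = 0 + 11/133 = 11/133

11/133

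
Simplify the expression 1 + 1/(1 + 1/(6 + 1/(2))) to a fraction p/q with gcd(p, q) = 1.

a_0 = 1: 1/1
a_1 = 1: 2/1
a_2 = 6: 13/7
a_3 = 2: 28/15

28/15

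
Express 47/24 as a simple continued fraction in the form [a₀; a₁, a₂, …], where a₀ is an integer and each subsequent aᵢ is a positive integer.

[1; 1, 23]

Run the Euclidean algorithm, recording each quotient:
47 = 1·24 + 23, so a_0 = 1
24 = 1·23 + 1, so a_1 = 1
23 = 23·1 + 0, so a_2 = 23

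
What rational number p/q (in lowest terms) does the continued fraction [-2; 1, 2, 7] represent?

-29/22

Start with 7.
2 + 1/(7/1) = 2 + 1/7 = 15/7
1 + 1/(15/7) = 1 + 7/15 = 22/15
-2 + 1/(22/15) = -2 + 15/22 = -29/22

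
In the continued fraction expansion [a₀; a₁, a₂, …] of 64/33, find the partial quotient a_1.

1

⌊64/33⌋ = 1, remainder 31
⌊33/31⌋ = 1, remainder 2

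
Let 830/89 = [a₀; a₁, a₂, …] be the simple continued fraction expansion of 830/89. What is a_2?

⌊830/89⌋ = 9, remainder 29
⌊89/29⌋ = 3, remainder 2
⌊29/2⌋ = 14, remainder 1

14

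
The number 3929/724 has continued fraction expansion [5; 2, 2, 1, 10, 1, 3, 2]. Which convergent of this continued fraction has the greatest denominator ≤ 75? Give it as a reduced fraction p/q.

a_0 = 5: 5/1  (≤ bound)
a_1 = 2: 11/2  (≤ bound)
a_2 = 2: 27/5  (≤ bound)
a_3 = 1: 38/7  (≤ bound)
a_4 = 10: 407/75  (≤ bound)
a_5 = 1: 445/82  (> 75, stop)

407/75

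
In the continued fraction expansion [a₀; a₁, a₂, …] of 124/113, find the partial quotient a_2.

3

Apply division with remainder until the remainder is 0:
124 ÷ 113 → quotient 1, remainder 11
113 ÷ 11 → quotient 10, remainder 3
11 ÷ 3 → quotient 3, remainder 2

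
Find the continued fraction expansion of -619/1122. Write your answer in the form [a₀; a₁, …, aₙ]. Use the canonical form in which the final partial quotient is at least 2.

⌊-619/1122⌋ = -1, remainder 503
⌊1122/503⌋ = 2, remainder 116
⌊503/116⌋ = 4, remainder 39
⌊116/39⌋ = 2, remainder 38
⌊39/38⌋ = 1, remainder 1
⌊38/1⌋ = 38, remainder 0

[-1; 2, 4, 2, 1, 38]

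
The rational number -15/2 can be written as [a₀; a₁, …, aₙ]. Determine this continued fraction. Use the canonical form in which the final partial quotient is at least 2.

[-8; 2]

-15 = -8·2 + 1, so a_0 = -8
2 = 2·1 + 0, so a_1 = 2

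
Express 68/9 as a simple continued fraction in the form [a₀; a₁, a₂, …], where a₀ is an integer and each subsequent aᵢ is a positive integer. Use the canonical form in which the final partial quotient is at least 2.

[7; 1, 1, 4]

Apply division with remainder until the remainder is 0:
68 = 7·9 + 5, so a_0 = 7
9 = 1·5 + 4, so a_1 = 1
5 = 1·4 + 1, so a_2 = 1
4 = 4·1 + 0, so a_3 = 4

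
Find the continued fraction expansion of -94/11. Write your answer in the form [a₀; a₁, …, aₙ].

-94 ÷ 11 → quotient -9, remainder 5
11 ÷ 5 → quotient 2, remainder 1
5 ÷ 1 → quotient 5, remainder 0

[-9; 2, 5]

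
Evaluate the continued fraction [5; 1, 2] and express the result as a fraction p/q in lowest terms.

Start with 2.
1 + 1/(2/1) = 1 + 1/2 = 3/2
5 + 1/(3/2) = 5 + 2/3 = 17/3

17/3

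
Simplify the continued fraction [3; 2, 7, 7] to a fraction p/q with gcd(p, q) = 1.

371/107

Use the convergent recurrence hₖ = aₖ·hₖ₋₁ + hₖ₋₂ (and likewise for the denominators kₖ):
a_0 = 3: 3/1
a_1 = 2: 7/2
a_2 = 7: 52/15
a_3 = 7: 371/107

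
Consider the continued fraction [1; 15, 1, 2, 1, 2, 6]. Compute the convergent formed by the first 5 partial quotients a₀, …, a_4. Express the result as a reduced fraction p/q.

a_0 = 1: 1/1
a_1 = 15: 16/15
a_2 = 1: 17/16
a_3 = 2: 50/47
a_4 = 1: 67/63

67/63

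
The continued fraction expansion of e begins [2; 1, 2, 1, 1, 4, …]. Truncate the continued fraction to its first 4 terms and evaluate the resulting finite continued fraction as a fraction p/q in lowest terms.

11/4

a_0 = 2: 2/1
a_1 = 1: 3/1
a_2 = 2: 8/3
a_3 = 1: 11/4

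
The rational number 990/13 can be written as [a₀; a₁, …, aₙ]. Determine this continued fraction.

Apply division with remainder until the remainder is 0:
⌊990/13⌋ = 76, remainder 2
⌊13/2⌋ = 6, remainder 1
⌊2/1⌋ = 2, remainder 0

[76; 6, 2]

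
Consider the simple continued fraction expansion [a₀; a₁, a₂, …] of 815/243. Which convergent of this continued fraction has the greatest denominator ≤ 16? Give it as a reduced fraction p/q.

List convergents until the denominator exceeds the bound:
a_0 = 3: 3/1  (≤ bound)
a_1 = 2: 7/2  (≤ bound)
a_2 = 1: 10/3  (≤ bound)
a_3 = 4: 47/14  (≤ bound)
a_4 = 1: 57/17  (> 16, stop)

47/14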